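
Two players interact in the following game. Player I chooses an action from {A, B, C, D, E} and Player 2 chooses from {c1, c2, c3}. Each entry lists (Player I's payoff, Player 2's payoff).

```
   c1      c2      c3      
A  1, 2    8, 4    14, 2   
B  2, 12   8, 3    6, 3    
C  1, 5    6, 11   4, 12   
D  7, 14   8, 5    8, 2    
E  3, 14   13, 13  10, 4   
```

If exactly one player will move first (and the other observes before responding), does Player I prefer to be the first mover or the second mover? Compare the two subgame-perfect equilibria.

If Player I leads: Player 2's best replies are A→c2, B→c1, C→c3, D→c1, E→c1; Player I's induced payoffs 8, 2, 4, 7, 3; outcome (A, c2), payoffs (8, 4).
If Player 2 leads: Player I's best replies are c1→D, c2→E, c3→A; Player 2's induced payoffs 14, 13, 2; outcome (D, c1), payoffs (7, 14).
Player I gets 8 moving first and 7 moving second, so Player I prefers to move first.

first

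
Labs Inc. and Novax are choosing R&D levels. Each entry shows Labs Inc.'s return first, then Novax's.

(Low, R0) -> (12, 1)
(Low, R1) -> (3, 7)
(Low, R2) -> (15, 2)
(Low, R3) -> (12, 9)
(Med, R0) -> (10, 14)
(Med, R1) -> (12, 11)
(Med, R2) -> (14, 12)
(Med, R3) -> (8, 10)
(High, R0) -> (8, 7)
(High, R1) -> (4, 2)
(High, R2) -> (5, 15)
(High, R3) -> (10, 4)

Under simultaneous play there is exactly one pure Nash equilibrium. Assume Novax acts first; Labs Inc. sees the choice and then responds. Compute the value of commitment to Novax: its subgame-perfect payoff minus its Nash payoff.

2

Work backward from Labs Inc.'s decision.
- R0 → Labs Inc. plays Low (best of 12, 10, 8); Novax gets 1.
- R1 → Labs Inc. plays Med (best of 3, 12, 4); Novax gets 11.
- R2 → Labs Inc. plays Low (best of 15, 14, 5); Novax gets 2.
- R3 → Labs Inc. plays Low (best of 12, 8, 10); Novax gets 9.
Novax's induced payoffs are 1, 11, 2, 9, so Novax commits to R1. Subgame-perfect outcome: (Med, R1) with payoffs (12, 11).
Under simultaneous play:
Labs Inc.'s best replies: R0→Low; R1→Med; R2→Low; R3→Low.
Novax's best replies: Low→R3; Med→R0; High→R2.
The unique mutual best reply is (Low, R3), giving (12, 9).
Novax's commitment gain: 11 − 9 = 2.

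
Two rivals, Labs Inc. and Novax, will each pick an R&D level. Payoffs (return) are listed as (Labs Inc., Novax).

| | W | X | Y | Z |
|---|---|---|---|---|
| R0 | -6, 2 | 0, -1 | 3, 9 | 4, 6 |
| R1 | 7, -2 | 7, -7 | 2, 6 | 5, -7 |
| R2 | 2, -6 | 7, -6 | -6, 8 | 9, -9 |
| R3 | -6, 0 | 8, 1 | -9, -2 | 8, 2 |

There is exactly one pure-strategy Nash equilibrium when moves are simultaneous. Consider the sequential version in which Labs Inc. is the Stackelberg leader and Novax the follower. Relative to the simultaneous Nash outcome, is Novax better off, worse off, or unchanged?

worse off

Backward induction with Labs Inc. moving first.
- R0: BR = Y, leader payoff 3.
- R1: BR = Y, leader payoff 2.
- R2: BR = Y, leader payoff -6.
- R3: BR = Z, leader payoff 8.
Among 3, 2, -6, 8, the best is 8 at R3. Subgame-perfect outcome: (R3, Z) with payoffs (8, 2).
For the simultaneous game, intersect best replies.
Labs Inc.'s best replies: W→R1; X→R3; Y→R0; Z→R2.
Novax's best replies: R0→Y; R1→Y; R2→Y; R3→Z.
Only (R0, Y) has each player best-responding; Nash payoffs (3, 9).
Novax earns 2 sequentially versus 9 at the Nash outcome: worse off.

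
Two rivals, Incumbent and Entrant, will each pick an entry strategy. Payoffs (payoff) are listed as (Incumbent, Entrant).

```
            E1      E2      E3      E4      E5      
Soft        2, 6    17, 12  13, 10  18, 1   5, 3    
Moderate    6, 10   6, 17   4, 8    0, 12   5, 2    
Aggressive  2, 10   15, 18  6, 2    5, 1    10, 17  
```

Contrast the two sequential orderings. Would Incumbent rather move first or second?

first

If Incumbent leads: Entrant's best replies are Soft→E2, Moderate→E2, Aggressive→E2; Incumbent's induced payoffs 17, 6, 15; outcome (Soft, E2), payoffs (17, 12).
If Entrant leads: Incumbent's best replies are E1→Moderate, E2→Soft, E3→Soft, E4→Soft, E5→Aggressive; Entrant's induced payoffs 10, 12, 10, 1, 17; outcome (Aggressive, E5), payoffs (10, 17).
Incumbent gets 17 moving first and 10 moving second, so Incumbent prefers to move first.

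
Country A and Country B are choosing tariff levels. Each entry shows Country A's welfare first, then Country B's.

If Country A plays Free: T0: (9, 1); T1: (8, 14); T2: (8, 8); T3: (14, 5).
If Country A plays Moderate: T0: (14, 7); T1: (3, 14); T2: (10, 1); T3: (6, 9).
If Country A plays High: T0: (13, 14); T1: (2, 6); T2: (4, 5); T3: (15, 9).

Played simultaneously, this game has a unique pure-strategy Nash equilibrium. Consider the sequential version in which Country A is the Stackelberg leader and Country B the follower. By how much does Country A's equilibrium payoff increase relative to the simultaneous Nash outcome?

5

Backward induction with Country A moving first.
- Free: Country B compares 1, 14, 8, 5 and picks T1; Country A would get 8.
- Moderate: Country B compares 7, 14, 1, 9 and picks T1; Country A would get 3.
- High: Country B compares 14, 6, 5, 9 and picks T0; Country A would get 13.
Among 8, 3, 13, the best is 13 at High. Subgame-perfect outcome: (High, T0) with payoffs (13, 14).
Now find the simultaneous Nash equilibrium.
Country A's best replies: T0→Moderate; T1→Free; T2→Moderate; T3→High.
Country B's best replies: Free→T1; Moderate→T1; High→T0.
Only (Free, T1) has each player best-responding; Nash payoffs (8, 14).
Country A's commitment gain: 13 − 8 = 5.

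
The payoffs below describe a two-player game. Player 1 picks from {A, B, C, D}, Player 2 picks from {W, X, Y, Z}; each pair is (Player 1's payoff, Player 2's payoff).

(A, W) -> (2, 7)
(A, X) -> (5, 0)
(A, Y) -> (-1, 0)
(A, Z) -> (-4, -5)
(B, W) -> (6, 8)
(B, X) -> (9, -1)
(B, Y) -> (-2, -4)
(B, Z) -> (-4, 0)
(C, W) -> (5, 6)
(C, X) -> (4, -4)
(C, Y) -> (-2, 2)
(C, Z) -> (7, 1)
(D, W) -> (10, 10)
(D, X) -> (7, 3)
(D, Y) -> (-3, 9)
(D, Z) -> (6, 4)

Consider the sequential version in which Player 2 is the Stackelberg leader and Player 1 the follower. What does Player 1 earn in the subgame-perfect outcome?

Solve by backward induction (Player 2 leads).
- W → Player 1 plays D (best of 2, 6, 5, 10); Player 2 gets 10.
- X → Player 1 plays B (best of 5, 9, 4, 7); Player 2 gets -1.
- Y → Player 1 plays A (best of -1, -2, -2, -3); Player 2 gets 0.
- Z → Player 1 plays C (best of -4, -4, 7, 6); Player 2 gets 1.
Maximizing over 10, -1, 0, 1, Player 2 chooses W. Subgame-perfect outcome: (D, W) with payoffs (10, 10).

10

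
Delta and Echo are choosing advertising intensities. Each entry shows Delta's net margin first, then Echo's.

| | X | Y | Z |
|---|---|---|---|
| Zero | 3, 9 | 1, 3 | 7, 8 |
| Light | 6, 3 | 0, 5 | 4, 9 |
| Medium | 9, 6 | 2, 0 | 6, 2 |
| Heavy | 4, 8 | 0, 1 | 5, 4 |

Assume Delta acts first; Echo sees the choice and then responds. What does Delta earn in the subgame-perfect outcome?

Backward induction with Delta moving first.
- Zero: BR = X, leader payoff 3.
- Light: BR = Z, leader payoff 4.
- Medium: BR = X, leader payoff 9.
- Heavy: BR = X, leader payoff 4.
Among 3, 4, 9, 4, the best is 9 at Medium. Subgame-perfect outcome: (Medium, X) with payoffs (9, 6).

9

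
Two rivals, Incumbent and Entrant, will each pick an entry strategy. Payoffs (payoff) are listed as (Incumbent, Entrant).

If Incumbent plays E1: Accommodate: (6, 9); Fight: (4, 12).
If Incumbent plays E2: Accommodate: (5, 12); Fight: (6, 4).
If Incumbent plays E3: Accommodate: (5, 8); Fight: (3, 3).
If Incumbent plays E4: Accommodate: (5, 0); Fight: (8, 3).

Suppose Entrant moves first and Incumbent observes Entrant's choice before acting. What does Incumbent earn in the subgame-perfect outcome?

6

Incumbent best-responds to each possible Entrant move:
- Accommodate: BR = E1, leader payoff 9.
- Fight: BR = E4, leader payoff 3.
Entrant's induced payoffs are 9, 3, so Entrant commits to Accommodate. Subgame-perfect outcome: (E1, Accommodate) with payoffs (6, 9).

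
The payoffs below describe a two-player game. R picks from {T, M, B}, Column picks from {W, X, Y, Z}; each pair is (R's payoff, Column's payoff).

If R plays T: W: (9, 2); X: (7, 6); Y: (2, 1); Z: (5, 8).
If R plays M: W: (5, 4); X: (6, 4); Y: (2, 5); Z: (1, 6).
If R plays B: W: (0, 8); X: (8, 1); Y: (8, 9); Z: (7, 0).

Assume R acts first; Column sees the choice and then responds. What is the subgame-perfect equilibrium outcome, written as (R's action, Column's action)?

Column best-responds to each possible R move:
- T: Column compares 2, 6, 1, 8 and picks Z; R would get 5.
- M: Column compares 4, 4, 5, 6 and picks Z; R would get 1.
- B: Column compares 8, 1, 9, 0 and picks Y; R would get 8.
R's induced payoffs are 5, 1, 8, so R commits to B. Subgame-perfect outcome: (B, Y) with payoffs (8, 9).

(B, Y)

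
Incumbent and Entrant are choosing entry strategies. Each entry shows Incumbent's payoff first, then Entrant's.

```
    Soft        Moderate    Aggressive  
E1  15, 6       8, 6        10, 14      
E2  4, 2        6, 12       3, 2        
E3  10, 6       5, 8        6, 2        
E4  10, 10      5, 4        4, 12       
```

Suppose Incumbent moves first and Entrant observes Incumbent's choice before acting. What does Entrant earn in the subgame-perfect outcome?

Backward induction with Incumbent moving first.
- E1 → Entrant plays Aggressive (best of 6, 6, 14); Incumbent gets 10.
- E2 → Entrant plays Moderate (best of 2, 12, 2); Incumbent gets 6.
- E3 → Entrant plays Moderate (best of 6, 8, 2); Incumbent gets 5.
- E4 → Entrant plays Aggressive (best of 10, 4, 12); Incumbent gets 4.
Maximizing over 10, 6, 5, 4, Incumbent chooses E1. Subgame-perfect outcome: (E1, Aggressive) with payoffs (10, 14).

14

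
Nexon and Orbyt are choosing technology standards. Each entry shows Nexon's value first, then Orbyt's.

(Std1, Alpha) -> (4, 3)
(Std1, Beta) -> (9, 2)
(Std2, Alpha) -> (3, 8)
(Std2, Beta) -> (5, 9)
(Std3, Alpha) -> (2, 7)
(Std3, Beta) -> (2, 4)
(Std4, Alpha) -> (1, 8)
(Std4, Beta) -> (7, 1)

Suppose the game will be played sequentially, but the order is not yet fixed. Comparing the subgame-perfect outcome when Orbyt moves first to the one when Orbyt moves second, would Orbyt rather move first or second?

If Nexon leads: Orbyt's best replies are Std1→Alpha, Std2→Beta, Std3→Alpha, Std4→Alpha; Nexon's induced payoffs 4, 5, 2, 1; outcome (Std2, Beta), payoffs (5, 9).
If Orbyt leads: Nexon's best replies are Alpha→Std1, Beta→Std1; Orbyt's induced payoffs 3, 2; outcome (Std1, Alpha), payoffs (4, 3).
Orbyt gets 3 moving first and 9 moving second, so Orbyt prefers to move second.

second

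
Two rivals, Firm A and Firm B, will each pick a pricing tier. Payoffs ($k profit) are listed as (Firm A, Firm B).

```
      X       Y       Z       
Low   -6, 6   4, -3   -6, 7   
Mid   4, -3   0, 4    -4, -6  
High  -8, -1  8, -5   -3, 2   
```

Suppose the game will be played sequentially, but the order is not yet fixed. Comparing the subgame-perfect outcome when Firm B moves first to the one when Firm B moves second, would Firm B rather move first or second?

second

If Firm A leads: Firm B's best replies are Low→Z, Mid→Y, High→Z; Firm A's induced payoffs -6, 0, -3; outcome (Mid, Y), payoffs (0, 4).
If Firm B leads: Firm A's best replies are X→Mid, Y→High, Z→High; Firm B's induced payoffs -3, -5, 2; outcome (High, Z), payoffs (-3, 2).
Firm B gets 2 moving first and 4 moving second, so Firm B prefers to move second.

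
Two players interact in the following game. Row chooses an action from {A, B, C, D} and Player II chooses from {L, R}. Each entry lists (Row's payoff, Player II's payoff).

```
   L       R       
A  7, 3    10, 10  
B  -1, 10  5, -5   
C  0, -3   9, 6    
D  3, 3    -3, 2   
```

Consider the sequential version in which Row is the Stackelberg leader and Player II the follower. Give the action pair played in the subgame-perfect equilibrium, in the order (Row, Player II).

Player II best-responds to each possible Row move:
- A → Player II plays R (best of 3, 10); Row gets 10.
- B → Player II plays L (best of 10, -5); Row gets -1.
- C → Player II plays R (best of -3, 6); Row gets 9.
- D → Player II plays L (best of 3, 2); Row gets 3.
Row's induced payoffs are 10, -1, 9, 3, so Row commits to A. Subgame-perfect outcome: (A, R) with payoffs (10, 10).

(A, R)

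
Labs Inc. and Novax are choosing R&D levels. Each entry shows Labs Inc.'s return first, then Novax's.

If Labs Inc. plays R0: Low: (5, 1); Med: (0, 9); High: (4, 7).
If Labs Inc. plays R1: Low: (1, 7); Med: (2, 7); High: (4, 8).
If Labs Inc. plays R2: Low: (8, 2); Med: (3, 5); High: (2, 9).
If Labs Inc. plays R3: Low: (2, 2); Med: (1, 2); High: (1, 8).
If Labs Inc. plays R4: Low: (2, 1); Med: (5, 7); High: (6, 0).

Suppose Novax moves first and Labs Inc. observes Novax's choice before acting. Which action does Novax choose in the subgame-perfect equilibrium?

Backward induction with Novax moving first.
- Low → Labs Inc. plays R2 (best of 5, 1, 8, 2, 2); Novax gets 2.
- Med → Labs Inc. plays R4 (best of 0, 2, 3, 1, 5); Novax gets 7.
- High → Labs Inc. plays R4 (best of 4, 4, 2, 1, 6); Novax gets 0.
Maximizing over 2, 7, 0, Novax chooses Med. Subgame-perfect outcome: (R4, Med) with payoffs (5, 7).

Med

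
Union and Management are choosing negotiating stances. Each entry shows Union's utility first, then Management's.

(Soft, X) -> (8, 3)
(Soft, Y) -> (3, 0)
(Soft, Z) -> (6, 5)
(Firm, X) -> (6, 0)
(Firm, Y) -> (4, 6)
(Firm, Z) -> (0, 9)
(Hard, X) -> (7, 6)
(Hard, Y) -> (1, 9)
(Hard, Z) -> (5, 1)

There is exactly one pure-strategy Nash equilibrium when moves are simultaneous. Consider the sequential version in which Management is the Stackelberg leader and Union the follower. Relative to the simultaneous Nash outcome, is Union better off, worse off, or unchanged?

Union best-responds to each possible Management move:
- X → Union plays Soft (best of 8, 6, 7); Management gets 3.
- Y → Union plays Firm (best of 3, 4, 1); Management gets 6.
- Z → Union plays Soft (best of 6, 0, 5); Management gets 5.
Maximizing over 3, 6, 5, Management chooses Y. Subgame-perfect outcome: (Firm, Y) with payoffs (4, 6).
Now find the simultaneous Nash equilibrium.
Union's best replies: X→Soft; Y→Firm; Z→Soft.
Management's best replies: Soft→Z; Firm→Z; Hard→Y.
Only (Soft, Z) has each player best-responding; Nash payoffs (6, 5).
Union earns 4 sequentially versus 6 at the Nash outcome: worse off.

worse off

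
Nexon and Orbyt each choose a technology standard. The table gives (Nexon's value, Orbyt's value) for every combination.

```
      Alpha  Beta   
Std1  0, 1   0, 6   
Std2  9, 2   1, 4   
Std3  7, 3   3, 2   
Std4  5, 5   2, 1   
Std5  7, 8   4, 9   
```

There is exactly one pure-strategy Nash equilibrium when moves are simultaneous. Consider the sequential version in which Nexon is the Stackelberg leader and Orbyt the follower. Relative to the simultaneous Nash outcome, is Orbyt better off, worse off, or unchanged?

worse off

Work backward from Orbyt's decision.
- Std1: Orbyt compares 1, 6 and picks Beta; Nexon would get 0.
- Std2: Orbyt compares 2, 4 and picks Beta; Nexon would get 1.
- Std3: Orbyt compares 3, 2 and picks Alpha; Nexon would get 7.
- Std4: Orbyt compares 5, 1 and picks Alpha; Nexon would get 5.
- Std5: Orbyt compares 8, 9 and picks Beta; Nexon would get 4.
Maximizing over 0, 1, 7, 5, 4, Nexon chooses Std3. Subgame-perfect outcome: (Std3, Alpha) with payoffs (7, 3).
Now find the simultaneous Nash equilibrium.
Nexon's best replies: Alpha→Std2; Beta→Std5.
Orbyt's best replies: Std1→Beta; Std2→Beta; Std3→Alpha; Std4→Alpha; Std5→Beta.
Only (Std5, Beta) has each player best-responding; Nash payoffs (4, 9).
Orbyt earns 3 sequentially versus 9 at the Nash outcome: worse off.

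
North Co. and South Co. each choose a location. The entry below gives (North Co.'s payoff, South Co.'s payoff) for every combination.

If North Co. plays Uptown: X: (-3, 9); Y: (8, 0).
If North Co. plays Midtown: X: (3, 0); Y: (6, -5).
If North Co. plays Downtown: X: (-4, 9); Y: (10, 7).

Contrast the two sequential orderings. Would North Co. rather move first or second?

If North Co. leads: South Co.'s best replies are Uptown→X, Midtown→X, Downtown→X; North Co.'s induced payoffs -3, 3, -4; outcome (Midtown, X), payoffs (3, 0).
If South Co. leads: North Co.'s best replies are X→Midtown, Y→Downtown; South Co.'s induced payoffs 0, 7; outcome (Downtown, Y), payoffs (10, 7).
North Co. gets 3 moving first and 10 moving second, so North Co. prefers to move second.

second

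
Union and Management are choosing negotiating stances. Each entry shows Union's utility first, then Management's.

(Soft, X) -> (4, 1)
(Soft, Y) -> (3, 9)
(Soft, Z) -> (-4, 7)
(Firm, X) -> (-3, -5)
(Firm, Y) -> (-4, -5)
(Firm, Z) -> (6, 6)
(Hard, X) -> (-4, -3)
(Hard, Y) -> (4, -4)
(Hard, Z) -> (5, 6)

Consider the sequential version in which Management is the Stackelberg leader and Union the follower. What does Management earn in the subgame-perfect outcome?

Union best-responds to each possible Management move:
- X: BR = Soft, leader payoff 1.
- Y: BR = Hard, leader payoff -4.
- Z: BR = Firm, leader payoff 6.
Management's induced payoffs are 1, -4, 6, so Management commits to Z. Subgame-perfect outcome: (Firm, Z) with payoffs (6, 6).

6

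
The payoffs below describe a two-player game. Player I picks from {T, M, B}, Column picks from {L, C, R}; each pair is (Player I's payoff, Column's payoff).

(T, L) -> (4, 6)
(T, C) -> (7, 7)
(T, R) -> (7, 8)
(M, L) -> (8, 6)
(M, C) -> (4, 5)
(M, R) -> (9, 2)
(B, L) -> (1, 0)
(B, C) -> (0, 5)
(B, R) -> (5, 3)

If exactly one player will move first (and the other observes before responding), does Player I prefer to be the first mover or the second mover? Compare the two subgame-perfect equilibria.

first

If Player I leads: Column's best replies are T→R, M→L, B→C; Player I's induced payoffs 7, 8, 0; outcome (M, L), payoffs (8, 6).
If Column leads: Player I's best replies are L→M, C→T, R→M; Column's induced payoffs 6, 7, 2; outcome (T, C), payoffs (7, 7).
Player I gets 8 moving first and 7 moving second, so Player I prefers to move first.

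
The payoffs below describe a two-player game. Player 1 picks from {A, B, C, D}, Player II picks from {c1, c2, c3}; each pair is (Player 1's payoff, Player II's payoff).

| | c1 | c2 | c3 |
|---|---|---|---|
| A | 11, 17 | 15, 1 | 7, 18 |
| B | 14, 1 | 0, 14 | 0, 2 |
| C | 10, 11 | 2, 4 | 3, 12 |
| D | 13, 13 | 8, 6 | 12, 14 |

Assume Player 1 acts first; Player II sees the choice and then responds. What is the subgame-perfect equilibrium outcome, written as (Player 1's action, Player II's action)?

(D, c3)

Work backward from Player II's decision.
- A: Player II compares 17, 1, 18 and picks c3; Player 1 would get 7.
- B: Player II compares 1, 14, 2 and picks c2; Player 1 would get 0.
- C: Player II compares 11, 4, 12 and picks c3; Player 1 would get 3.
- D: Player II compares 13, 6, 14 and picks c3; Player 1 would get 12.
Maximizing over 7, 0, 3, 12, Player 1 chooses D. Subgame-perfect outcome: (D, c3) with payoffs (12, 14).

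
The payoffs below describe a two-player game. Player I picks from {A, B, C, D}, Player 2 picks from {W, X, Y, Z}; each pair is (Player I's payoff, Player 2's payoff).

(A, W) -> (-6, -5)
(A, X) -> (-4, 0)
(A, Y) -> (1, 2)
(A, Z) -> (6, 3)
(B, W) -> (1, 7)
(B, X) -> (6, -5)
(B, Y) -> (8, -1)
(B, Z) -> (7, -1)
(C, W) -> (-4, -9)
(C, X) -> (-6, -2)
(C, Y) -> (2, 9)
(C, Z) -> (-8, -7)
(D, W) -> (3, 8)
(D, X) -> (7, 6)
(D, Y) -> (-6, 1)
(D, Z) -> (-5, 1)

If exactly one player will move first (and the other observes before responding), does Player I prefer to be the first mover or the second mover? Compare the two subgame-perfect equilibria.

first

If Player I leads: Player 2's best replies are A→Z, B→W, C→Y, D→W; Player I's induced payoffs 6, 1, 2, 3; outcome (A, Z), payoffs (6, 3).
If Player 2 leads: Player I's best replies are W→D, X→D, Y→B, Z→B; Player 2's induced payoffs 8, 6, -1, -1; outcome (D, W), payoffs (3, 8).
Player I gets 6 moving first and 3 moving second, so Player I prefers to move first.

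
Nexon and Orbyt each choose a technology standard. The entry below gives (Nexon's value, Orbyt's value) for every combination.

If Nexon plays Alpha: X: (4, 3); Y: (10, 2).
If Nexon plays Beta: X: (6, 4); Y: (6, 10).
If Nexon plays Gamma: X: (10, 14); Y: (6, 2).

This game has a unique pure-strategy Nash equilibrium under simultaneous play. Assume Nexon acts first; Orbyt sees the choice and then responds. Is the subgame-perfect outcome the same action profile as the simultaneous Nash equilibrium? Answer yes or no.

yes

Work backward from Orbyt's decision.
- Alpha: BR = X, leader payoff 4.
- Beta: BR = Y, leader payoff 6.
- Gamma: BR = X, leader payoff 10.
Maximizing over 4, 6, 10, Nexon chooses Gamma. Subgame-perfect outcome: (Gamma, X) with payoffs (10, 14).
For the simultaneous game, intersect best replies.
Nexon's best replies: X→Gamma; Y→Alpha.
Orbyt's best replies: Alpha→X; Beta→Y; Gamma→X.
Only (Gamma, X) has each player best-responding; Nash payoffs (10, 14).
Sequential outcome (Gamma, X) coincides with the Nash profile (Gamma, X).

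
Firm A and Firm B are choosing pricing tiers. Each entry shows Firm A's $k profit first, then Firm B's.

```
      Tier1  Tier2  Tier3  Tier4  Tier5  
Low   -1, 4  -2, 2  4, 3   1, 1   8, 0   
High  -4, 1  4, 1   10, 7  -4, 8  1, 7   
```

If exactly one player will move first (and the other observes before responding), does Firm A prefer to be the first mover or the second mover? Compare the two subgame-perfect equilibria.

If Firm A leads: Firm B's best replies are Low→Tier1, High→Tier4; Firm A's induced payoffs -1, -4; outcome (Low, Tier1), payoffs (-1, 4).
If Firm B leads: Firm A's best replies are Tier1→Low, Tier2→High, Tier3→High, Tier4→Low, Tier5→Low; Firm B's induced payoffs 4, 1, 7, 1, 0; outcome (High, Tier3), payoffs (10, 7).
Firm A gets -1 moving first and 10 moving second, so Firm A prefers to move second.

second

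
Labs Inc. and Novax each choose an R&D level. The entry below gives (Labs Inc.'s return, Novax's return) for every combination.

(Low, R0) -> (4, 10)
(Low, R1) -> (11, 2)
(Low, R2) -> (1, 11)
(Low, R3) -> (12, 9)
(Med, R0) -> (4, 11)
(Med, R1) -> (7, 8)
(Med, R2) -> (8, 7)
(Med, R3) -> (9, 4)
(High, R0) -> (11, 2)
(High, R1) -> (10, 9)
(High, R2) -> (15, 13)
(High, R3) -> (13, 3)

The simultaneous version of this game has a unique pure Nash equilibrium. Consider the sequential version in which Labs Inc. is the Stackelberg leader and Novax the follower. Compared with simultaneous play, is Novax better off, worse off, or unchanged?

unchanged

Backward induction with Labs Inc. moving first.
- Low → Novax plays R2 (best of 10, 2, 11, 9); Labs Inc. gets 1.
- Med → Novax plays R0 (best of 11, 8, 7, 4); Labs Inc. gets 4.
- High → Novax plays R2 (best of 2, 9, 13, 3); Labs Inc. gets 15.
Labs Inc.'s induced payoffs are 1, 4, 15, so Labs Inc. commits to High. Subgame-perfect outcome: (High, R2) with payoffs (15, 13).
Now find the simultaneous Nash equilibrium.
Labs Inc.'s best replies: R0→High; R1→Low; R2→High; R3→High.
Novax's best replies: Low→R2; Med→R0; High→R2.
Only (High, R2) has each player best-responding; Nash payoffs (15, 13).
Novax earns 13 sequentially versus 13 at the Nash outcome: unchanged.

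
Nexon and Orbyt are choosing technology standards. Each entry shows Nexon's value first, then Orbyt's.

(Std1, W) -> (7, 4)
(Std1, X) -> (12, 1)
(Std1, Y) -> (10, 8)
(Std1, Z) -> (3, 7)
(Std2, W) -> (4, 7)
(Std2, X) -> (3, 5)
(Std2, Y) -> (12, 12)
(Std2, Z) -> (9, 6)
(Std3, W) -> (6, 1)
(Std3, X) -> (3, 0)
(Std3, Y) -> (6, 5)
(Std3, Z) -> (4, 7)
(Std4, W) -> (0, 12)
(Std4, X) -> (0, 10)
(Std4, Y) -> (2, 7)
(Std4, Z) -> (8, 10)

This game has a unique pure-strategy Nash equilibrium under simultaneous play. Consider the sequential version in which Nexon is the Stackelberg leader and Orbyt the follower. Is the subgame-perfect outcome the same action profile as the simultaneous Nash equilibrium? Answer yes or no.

yes

Work backward from Orbyt's decision.
- Std1 → Orbyt plays Y (best of 4, 1, 8, 7); Nexon gets 10.
- Std2 → Orbyt plays Y (best of 7, 5, 12, 6); Nexon gets 12.
- Std3 → Orbyt plays Z (best of 1, 0, 5, 7); Nexon gets 4.
- Std4 → Orbyt plays W (best of 12, 10, 7, 10); Nexon gets 0.
Among 10, 12, 4, 0, the best is 12 at Std2. Subgame-perfect outcome: (Std2, Y) with payoffs (12, 12).
For the simultaneous game, intersect best replies.
Nexon's best replies: W→Std1; X→Std1; Y→Std2; Z→Std2.
Orbyt's best replies: Std1→Y; Std2→Y; Std3→Z; Std4→W.
The unique mutual best reply is (Std2, Y), giving (12, 12).
Sequential outcome (Std2, Y) coincides with the Nash profile (Std2, Y).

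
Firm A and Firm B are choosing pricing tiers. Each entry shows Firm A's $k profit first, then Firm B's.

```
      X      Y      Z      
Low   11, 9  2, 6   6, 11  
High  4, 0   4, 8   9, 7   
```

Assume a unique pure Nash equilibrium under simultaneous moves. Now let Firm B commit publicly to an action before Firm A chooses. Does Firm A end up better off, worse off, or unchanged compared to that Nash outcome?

better off

Backward induction with Firm B moving first.
- X: BR = Low, leader payoff 9.
- Y: BR = High, leader payoff 8.
- Z: BR = High, leader payoff 7.
Maximizing over 9, 8, 7, Firm B chooses X. Subgame-perfect outcome: (Low, X) with payoffs (11, 9).
For the simultaneous game, intersect best replies.
Firm A's best replies: X→Low; Y→High; Z→High.
Firm B's best replies: Low→Z; High→Y.
The unique mutual best reply is (High, Y), giving (4, 8).
Firm A earns 11 sequentially versus 4 at the Nash outcome: better off.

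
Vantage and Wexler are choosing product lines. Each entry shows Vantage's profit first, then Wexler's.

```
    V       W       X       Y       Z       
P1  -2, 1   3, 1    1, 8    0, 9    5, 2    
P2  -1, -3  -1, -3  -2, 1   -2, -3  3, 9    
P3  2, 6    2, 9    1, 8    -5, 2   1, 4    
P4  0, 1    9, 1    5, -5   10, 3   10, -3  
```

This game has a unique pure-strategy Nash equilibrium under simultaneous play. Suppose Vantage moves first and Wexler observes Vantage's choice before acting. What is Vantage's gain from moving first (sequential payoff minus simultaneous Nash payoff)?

Work backward from Wexler's decision.
- P1 → Wexler plays Y (best of 1, 1, 8, 9, 2); Vantage gets 0.
- P2 → Wexler plays Z (best of -3, -3, 1, -3, 9); Vantage gets 3.
- P3 → Wexler plays W (best of 6, 9, 8, 2, 4); Vantage gets 2.
- P4 → Wexler plays Y (best of 1, 1, -5, 3, -3); Vantage gets 10.
Among 0, 3, 2, 10, the best is 10 at P4. Subgame-perfect outcome: (P4, Y) with payoffs (10, 3).
Under simultaneous play:
Vantage's best replies: V→P3; W→P4; X→P4; Y→P4; Z→P4.
Wexler's best replies: P1→Y; P2→Z; P3→W; P4→Y.
The unique mutual best reply is (P4, Y), giving (10, 3).
Vantage's commitment gain: 10 − 10 = 0.

0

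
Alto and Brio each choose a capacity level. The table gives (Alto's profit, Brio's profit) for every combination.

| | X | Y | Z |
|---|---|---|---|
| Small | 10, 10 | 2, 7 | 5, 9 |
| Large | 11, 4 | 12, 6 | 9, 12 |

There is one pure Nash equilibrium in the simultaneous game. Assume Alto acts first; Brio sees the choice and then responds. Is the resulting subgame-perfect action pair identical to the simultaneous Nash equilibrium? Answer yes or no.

Backward induction with Alto moving first.
- Small → Brio plays X (best of 10, 7, 9); Alto gets 10.
- Large → Brio plays Z (best of 4, 6, 12); Alto gets 9.
Among 10, 9, the best is 10 at Small. Subgame-perfect outcome: (Small, X) with payoffs (10, 10).
Under simultaneous play:
Alto's best replies: X→Large; Y→Large; Z→Large.
Brio's best replies: Small→X; Large→Z.
Only (Large, Z) has each player best-responding; Nash payoffs (9, 12).
Sequential outcome (Small, X) differs from the Nash profile (Large, Z).

no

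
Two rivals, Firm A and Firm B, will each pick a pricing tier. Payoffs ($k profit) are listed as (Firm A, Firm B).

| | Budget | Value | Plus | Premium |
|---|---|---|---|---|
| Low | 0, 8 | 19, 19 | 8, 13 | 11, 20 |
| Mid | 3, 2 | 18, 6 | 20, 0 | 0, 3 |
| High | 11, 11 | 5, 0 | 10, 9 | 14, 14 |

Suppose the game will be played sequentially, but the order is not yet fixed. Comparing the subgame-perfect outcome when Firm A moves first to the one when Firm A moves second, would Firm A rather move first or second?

If Firm A leads: Firm B's best replies are Low→Premium, Mid→Value, High→Premium; Firm A's induced payoffs 11, 18, 14; outcome (Mid, Value), payoffs (18, 6).
If Firm B leads: Firm A's best replies are Budget→High, Value→Low, Plus→Mid, Premium→High; Firm B's induced payoffs 11, 19, 0, 14; outcome (Low, Value), payoffs (19, 19).
Firm A gets 18 moving first and 19 moving second, so Firm A prefers to move second.

second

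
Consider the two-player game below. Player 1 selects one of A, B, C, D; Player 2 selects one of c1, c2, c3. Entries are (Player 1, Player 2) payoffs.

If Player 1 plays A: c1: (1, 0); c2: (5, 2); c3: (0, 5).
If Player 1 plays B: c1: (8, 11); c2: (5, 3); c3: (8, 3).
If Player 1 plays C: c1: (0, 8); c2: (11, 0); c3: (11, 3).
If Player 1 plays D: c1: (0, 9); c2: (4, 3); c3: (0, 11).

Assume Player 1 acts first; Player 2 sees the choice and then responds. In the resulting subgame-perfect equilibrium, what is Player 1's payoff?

Player 2 best-responds to each possible Player 1 move:
- A → Player 2 plays c3 (best of 0, 2, 5); Player 1 gets 0.
- B → Player 2 plays c1 (best of 11, 3, 3); Player 1 gets 8.
- C → Player 2 plays c1 (best of 8, 0, 3); Player 1 gets 0.
- D → Player 2 plays c3 (best of 9, 3, 11); Player 1 gets 0.
Among 0, 8, 0, 0, the best is 8 at B. Subgame-perfect outcome: (B, c1) with payoffs (8, 11).

8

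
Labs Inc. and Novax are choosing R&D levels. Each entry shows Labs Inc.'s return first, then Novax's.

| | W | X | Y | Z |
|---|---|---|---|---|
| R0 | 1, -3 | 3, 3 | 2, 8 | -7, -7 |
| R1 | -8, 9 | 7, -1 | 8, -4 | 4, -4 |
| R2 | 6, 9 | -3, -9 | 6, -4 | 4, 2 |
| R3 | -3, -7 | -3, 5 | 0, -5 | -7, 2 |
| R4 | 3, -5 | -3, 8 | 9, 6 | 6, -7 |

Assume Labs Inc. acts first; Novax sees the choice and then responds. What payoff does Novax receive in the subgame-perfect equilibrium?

9

Backward induction with Labs Inc. moving first.
- R0: BR = Y, leader payoff 2.
- R1: BR = W, leader payoff -8.
- R2: BR = W, leader payoff 6.
- R3: BR = X, leader payoff -3.
- R4: BR = X, leader payoff -3.
Labs Inc.'s induced payoffs are 2, -8, 6, -3, -3, so Labs Inc. commits to R2. Subgame-perfect outcome: (R2, W) with payoffs (6, 9).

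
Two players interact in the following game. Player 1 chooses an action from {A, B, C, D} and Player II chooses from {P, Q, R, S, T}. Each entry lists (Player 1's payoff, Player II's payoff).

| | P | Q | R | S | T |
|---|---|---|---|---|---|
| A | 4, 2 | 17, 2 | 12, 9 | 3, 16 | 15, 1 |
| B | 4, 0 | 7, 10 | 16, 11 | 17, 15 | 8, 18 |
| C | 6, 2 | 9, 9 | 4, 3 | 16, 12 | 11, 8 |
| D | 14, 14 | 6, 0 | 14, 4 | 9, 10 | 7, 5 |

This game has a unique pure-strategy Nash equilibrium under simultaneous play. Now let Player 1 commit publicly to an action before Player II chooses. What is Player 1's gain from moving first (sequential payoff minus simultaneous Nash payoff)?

Solve by backward induction (Player 1 leads).
- A: BR = S, leader payoff 3.
- B: BR = T, leader payoff 8.
- C: BR = S, leader payoff 16.
- D: BR = P, leader payoff 14.
Among 3, 8, 16, 14, the best is 16 at C. Subgame-perfect outcome: (C, S) with payoffs (16, 12).
Now find the simultaneous Nash equilibrium.
Player 1's best replies: P→D; Q→A; R→B; S→B; T→A.
Player II's best replies: A→S; B→T; C→S; D→P.
The unique mutual best reply is (D, P), giving (14, 14).
Player 1's commitment gain: 16 − 14 = 2.

2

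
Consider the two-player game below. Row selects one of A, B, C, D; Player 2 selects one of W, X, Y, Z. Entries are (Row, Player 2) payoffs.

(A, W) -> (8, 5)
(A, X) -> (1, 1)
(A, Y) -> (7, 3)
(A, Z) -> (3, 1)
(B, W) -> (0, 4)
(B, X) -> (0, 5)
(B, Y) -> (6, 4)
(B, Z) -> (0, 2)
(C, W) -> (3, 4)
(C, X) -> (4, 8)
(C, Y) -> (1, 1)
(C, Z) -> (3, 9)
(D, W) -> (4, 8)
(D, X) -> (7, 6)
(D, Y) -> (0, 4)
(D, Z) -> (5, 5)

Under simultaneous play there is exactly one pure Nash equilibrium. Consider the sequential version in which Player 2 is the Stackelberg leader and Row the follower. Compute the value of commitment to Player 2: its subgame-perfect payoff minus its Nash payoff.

Row best-responds to each possible Player 2 move:
- W → Row plays A (best of 8, 0, 3, 4); Player 2 gets 5.
- X → Row plays D (best of 1, 0, 4, 7); Player 2 gets 6.
- Y → Row plays A (best of 7, 6, 1, 0); Player 2 gets 3.
- Z → Row plays D (best of 3, 0, 3, 5); Player 2 gets 5.
Among 5, 6, 3, 5, the best is 6 at X. Subgame-perfect outcome: (D, X) with payoffs (7, 6).
Now find the simultaneous Nash equilibrium.
Row's best replies: W→A; X→D; Y→A; Z→D.
Player 2's best replies: A→W; B→X; C→Z; D→W.
Only (A, W) has each player best-responding; Nash payoffs (8, 5).
Player 2's commitment gain: 6 − 5 = 1.

1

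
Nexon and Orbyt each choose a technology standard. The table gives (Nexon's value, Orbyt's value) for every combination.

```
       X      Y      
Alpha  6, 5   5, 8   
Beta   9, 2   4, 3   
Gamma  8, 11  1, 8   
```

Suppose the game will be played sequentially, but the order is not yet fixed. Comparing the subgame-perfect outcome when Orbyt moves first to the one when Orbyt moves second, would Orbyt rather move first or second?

If Nexon leads: Orbyt's best replies are Alpha→Y, Beta→Y, Gamma→X; Nexon's induced payoffs 5, 4, 8; outcome (Gamma, X), payoffs (8, 11).
If Orbyt leads: Nexon's best replies are X→Beta, Y→Alpha; Orbyt's induced payoffs 2, 8; outcome (Alpha, Y), payoffs (5, 8).
Orbyt gets 8 moving first and 11 moving second, so Orbyt prefers to move second.

second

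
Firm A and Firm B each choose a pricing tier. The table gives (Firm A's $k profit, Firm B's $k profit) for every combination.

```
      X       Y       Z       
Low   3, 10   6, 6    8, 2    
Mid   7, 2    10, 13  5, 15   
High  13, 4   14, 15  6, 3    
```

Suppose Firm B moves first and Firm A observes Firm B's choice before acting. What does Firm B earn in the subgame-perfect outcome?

15

Backward induction with Firm B moving first.
- X: BR = High, leader payoff 4.
- Y: BR = High, leader payoff 15.
- Z: BR = Low, leader payoff 2.
Among 4, 15, 2, the best is 15 at Y. Subgame-perfect outcome: (High, Y) with payoffs (14, 15).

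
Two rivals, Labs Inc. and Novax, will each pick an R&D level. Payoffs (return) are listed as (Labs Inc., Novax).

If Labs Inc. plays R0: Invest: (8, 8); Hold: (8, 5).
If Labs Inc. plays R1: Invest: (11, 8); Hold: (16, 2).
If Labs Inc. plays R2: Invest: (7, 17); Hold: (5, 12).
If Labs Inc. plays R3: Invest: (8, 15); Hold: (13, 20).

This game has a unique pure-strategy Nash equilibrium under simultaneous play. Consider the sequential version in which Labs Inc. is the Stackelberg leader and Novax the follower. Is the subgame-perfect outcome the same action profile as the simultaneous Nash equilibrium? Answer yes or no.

Novax best-responds to each possible Labs Inc. move:
- R0 → Novax plays Invest (best of 8, 5); Labs Inc. gets 8.
- R1 → Novax plays Invest (best of 8, 2); Labs Inc. gets 11.
- R2 → Novax plays Invest (best of 17, 12); Labs Inc. gets 7.
- R3 → Novax plays Hold (best of 15, 20); Labs Inc. gets 13.
Among 8, 11, 7, 13, the best is 13 at R3. Subgame-perfect outcome: (R3, Hold) with payoffs (13, 20).
For the simultaneous game, intersect best replies.
Labs Inc.'s best replies: Invest→R1; Hold→R1.
Novax's best replies: R0→Invest; R1→Invest; R2→Invest; R3→Hold.
Only (R1, Invest) has each player best-responding; Nash payoffs (11, 8).
Sequential outcome (R3, Hold) differs from the Nash profile (R1, Invest).

no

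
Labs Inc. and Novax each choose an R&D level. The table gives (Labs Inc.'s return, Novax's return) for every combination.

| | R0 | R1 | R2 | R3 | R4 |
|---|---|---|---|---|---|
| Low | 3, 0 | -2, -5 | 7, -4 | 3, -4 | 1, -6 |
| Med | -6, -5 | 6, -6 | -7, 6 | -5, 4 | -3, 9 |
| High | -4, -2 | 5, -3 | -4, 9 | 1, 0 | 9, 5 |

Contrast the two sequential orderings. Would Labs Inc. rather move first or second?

second

If Labs Inc. leads: Novax's best replies are Low→R0, Med→R4, High→R2; Labs Inc.'s induced payoffs 3, -3, -4; outcome (Low, R0), payoffs (3, 0).
If Novax leads: Labs Inc.'s best replies are R0→Low, R1→Med, R2→Low, R3→Low, R4→High; Novax's induced payoffs 0, -6, -4, -4, 5; outcome (High, R4), payoffs (9, 5).
Labs Inc. gets 3 moving first and 9 moving second, so Labs Inc. prefers to move second.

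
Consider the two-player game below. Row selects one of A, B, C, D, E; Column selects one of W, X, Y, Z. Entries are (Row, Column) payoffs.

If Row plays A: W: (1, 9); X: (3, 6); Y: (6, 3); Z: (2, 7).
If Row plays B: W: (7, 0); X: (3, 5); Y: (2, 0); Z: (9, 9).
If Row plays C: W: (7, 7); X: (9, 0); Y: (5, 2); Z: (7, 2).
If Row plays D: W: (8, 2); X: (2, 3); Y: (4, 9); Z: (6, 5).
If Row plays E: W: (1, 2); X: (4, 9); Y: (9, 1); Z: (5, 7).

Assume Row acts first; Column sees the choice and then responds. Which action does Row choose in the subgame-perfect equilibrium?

Solve by backward induction (Row leads).
- A: BR = W, leader payoff 1.
- B: BR = Z, leader payoff 9.
- C: BR = W, leader payoff 7.
- D: BR = Y, leader payoff 4.
- E: BR = X, leader payoff 4.
Row's induced payoffs are 1, 9, 7, 4, 4, so Row commits to B. Subgame-perfect outcome: (B, Z) with payoffs (9, 9).

B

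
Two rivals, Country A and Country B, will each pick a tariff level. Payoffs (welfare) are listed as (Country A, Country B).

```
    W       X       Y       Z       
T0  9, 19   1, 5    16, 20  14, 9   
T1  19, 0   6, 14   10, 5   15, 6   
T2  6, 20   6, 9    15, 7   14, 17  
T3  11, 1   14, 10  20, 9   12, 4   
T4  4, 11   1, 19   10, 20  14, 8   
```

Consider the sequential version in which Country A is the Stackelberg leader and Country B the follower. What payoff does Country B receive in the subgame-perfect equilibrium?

Work backward from Country B's decision.
- T0: Country B compares 19, 5, 20, 9 and picks Y; Country A would get 16.
- T1: Country B compares 0, 14, 5, 6 and picks X; Country A would get 6.
- T2: Country B compares 20, 9, 7, 17 and picks W; Country A would get 6.
- T3: Country B compares 1, 10, 9, 4 and picks X; Country A would get 14.
- T4: Country B compares 11, 19, 20, 8 and picks Y; Country A would get 10.
Maximizing over 16, 6, 6, 14, 10, Country A chooses T0. Subgame-perfect outcome: (T0, Y) with payoffs (16, 20).

20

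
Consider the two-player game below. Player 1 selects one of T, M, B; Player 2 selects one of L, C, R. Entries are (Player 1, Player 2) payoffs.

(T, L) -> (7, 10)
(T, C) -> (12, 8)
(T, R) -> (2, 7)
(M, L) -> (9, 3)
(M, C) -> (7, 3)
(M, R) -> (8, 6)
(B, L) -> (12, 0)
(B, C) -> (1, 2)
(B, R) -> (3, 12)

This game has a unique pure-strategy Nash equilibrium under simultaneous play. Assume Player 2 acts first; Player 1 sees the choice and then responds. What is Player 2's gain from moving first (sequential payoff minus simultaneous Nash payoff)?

Solve by backward induction (Player 2 leads).
- L → Player 1 plays B (best of 7, 9, 12); Player 2 gets 0.
- C → Player 1 plays T (best of 12, 7, 1); Player 2 gets 8.
- R → Player 1 plays M (best of 2, 8, 3); Player 2 gets 6.
Maximizing over 0, 8, 6, Player 2 chooses C. Subgame-perfect outcome: (T, C) with payoffs (12, 8).
Under simultaneous play:
Player 1's best replies: L→B; C→T; R→M.
Player 2's best replies: T→L; M→R; B→R.
The unique mutual best reply is (M, R), giving (8, 6).
Player 2's commitment gain: 8 − 6 = 2.

2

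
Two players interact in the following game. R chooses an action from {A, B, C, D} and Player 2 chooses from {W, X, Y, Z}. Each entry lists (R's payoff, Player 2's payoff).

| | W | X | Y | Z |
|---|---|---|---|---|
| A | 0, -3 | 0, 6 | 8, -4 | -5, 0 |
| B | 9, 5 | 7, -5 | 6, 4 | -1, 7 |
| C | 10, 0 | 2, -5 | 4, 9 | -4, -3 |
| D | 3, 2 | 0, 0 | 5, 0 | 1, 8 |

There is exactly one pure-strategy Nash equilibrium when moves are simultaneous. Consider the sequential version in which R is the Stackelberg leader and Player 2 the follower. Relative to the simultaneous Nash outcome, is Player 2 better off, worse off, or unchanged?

Player 2 best-responds to each possible R move:
- A: BR = X, leader payoff 0.
- B: BR = Z, leader payoff -1.
- C: BR = Y, leader payoff 4.
- D: BR = Z, leader payoff 1.
R's induced payoffs are 0, -1, 4, 1, so R commits to C. Subgame-perfect outcome: (C, Y) with payoffs (4, 9).
Now find the simultaneous Nash equilibrium.
R's best replies: W→C; X→B; Y→A; Z→D.
Player 2's best replies: A→X; B→Z; C→Y; D→Z.
Only (D, Z) has each player best-responding; Nash payoffs (1, 8).
Player 2 earns 9 sequentially versus 8 at the Nash outcome: better off.

better off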